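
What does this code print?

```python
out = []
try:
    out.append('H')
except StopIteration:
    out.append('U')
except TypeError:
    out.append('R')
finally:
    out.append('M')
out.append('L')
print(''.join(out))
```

Execution trace: 'H' (try body, no exception) → 'M' (finally) → 'L' (after the try/except). Output: HML

Answer: HML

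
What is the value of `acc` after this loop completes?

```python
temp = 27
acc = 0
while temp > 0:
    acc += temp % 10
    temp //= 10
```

Sum digits of 27
`acc` takes the values: 0 → 7 → 9

Answer: 9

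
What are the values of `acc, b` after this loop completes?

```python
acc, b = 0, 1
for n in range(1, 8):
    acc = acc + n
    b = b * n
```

Sum and factorial of 1 to 7
`acc, b` takes the values: (0, 1) → (1, 1) → (3, 1) → (3, 2) → (6, 2) → (6, 6) → (10, 6) → (10, 24) → (15, 24) → (15, 120) → (21, 120) → (21, 720) → (28, 720) → (28, 5040)

Answer: 28, 5040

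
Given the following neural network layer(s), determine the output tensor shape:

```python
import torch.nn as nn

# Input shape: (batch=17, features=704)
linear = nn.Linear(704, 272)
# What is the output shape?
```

Input: (17, 704) -> Output: (17, 272)

Answer: (17, 272)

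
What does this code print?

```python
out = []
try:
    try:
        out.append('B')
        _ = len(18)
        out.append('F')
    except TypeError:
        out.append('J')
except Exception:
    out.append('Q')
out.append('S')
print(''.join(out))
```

Execution trace: 'B' (inner try body) → 'J' (inner except TypeError) → 'S' (after the try/except). Output: BJS

Answer: BJS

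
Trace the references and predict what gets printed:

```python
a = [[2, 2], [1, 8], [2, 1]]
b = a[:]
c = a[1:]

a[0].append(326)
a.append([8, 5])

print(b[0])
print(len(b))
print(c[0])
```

Key concept: slice with nested mutation.
Step by step:
`a = [[2, 2], [1, 8], [2, 1]]` → a = [[2, 2], [1, 8], [2, 1]]
`b = a[:]` → b = [[2, 2], [1, 8], [2, 1]]
`c = a[1:]` → c = [[1, 8], [2, 1]]
`a[0].append(326)` → a = [[2, 2, 326], [1, 8], [2, 1]]; b = [[2, 2, 326], [1, 8], [2, 1]]
`a.append([8, 5])` → a = [[2, 2, 326], [1, 8], [2, 1], [8, 5]]
`print(b[0])` → prints [2, 2, 326]
`print(len(b))` → prints 3
`print(c[0])` → prints [1, 8]

Answer:
[2, 2, 326]
3
[1, 8]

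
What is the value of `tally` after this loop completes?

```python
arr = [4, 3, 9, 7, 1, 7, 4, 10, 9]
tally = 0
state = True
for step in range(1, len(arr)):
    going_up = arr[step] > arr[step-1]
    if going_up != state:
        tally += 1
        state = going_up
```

Count direction changes in [4, 3, 9, 7, 1, 7, 4, 10, 9]
`tally` takes the values: 0 → 1 → 2 → 3 → 4 → 5 → 6 → 7

Answer: 7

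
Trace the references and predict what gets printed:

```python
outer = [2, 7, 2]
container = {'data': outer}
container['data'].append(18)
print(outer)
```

Key concept: dict holds reference to list.
Step by step:
`outer = [2, 7, 2]` → outer = [2, 7, 2]
`container = {'data': outer}` → container = {'data': [2, 7, 2]}
`container['data'].append(18)` → outer = [2, 7, 2, 18]; container = {'data': [2, 7, 2, 18]}
`print(outer)` → prints [2, 7, 2, 18]

Answer: [2, 7, 2, 18]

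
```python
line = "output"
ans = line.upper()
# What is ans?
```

Trace:
`line = "output"` → line = 'output'
`ans = line.upper()` → ans = 'OUTPUT'
So ans = 'OUTPUT'

Answer: 'OUTPUT'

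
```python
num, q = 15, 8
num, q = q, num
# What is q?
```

Trace:
`num, q = 15, 8` → num = 15; q = 8
`num, q = q, num` → num = 8; q = 15
So q = 15

Answer: 15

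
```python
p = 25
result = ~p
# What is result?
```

Trace:
`p = 25` → p = 25
`result = ~p` → result = -26
So result = -26

Answer: -26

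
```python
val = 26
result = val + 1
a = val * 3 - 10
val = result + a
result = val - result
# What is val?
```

Trace:
`val = 26` → val = 26
`result = val + 1` → result = 27
`a = val * 3 - 10` → a = 68
`val = result + a` → val = 95
`result = val - result` → result = 68
So val = 95

Answer: 95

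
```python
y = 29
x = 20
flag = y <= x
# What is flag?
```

Trace:
`y = 29` → y = 29
`x = 20` → x = 20
`flag = y <= x` → flag = False
So flag = False

Answer: False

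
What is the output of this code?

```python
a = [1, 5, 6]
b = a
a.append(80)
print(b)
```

Key concept: basic list aliasing.
Step by step:
`a = [1, 5, 6]` → a = [1, 5, 6]
`b = a` → b = [1, 5, 6] (same object as a)
`a.append(80)` → a = [1, 5, 6, 80] (same object as b); b = [1, 5, 6, 80] (same object as a)
`print(b)` → prints [1, 5, 6, 80]

Answer: [1, 5, 6, 80]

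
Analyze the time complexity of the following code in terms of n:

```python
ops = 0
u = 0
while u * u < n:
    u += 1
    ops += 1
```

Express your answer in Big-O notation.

Each loop level contributes: √n. Multiplying the contributions gives O(√n).

Answer: O(√n)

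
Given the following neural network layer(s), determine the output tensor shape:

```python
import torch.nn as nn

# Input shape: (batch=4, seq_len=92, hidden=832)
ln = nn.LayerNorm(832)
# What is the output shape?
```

Input: (4, 92, 832) -> Output: (4, 92, 832)

Answer: (4, 92, 832)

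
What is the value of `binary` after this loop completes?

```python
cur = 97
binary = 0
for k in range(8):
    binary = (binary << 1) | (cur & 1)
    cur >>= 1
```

Reverse lowest 8 bits of 97
`binary` takes the values: 0 → 1 → 2 → 4 → 8 → 16 → 33 → 67 → 134

Answer: 134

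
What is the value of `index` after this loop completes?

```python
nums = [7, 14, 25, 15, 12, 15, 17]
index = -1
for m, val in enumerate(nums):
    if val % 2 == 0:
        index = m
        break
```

First even number index in [7, 14, 25, 15, 12, 15, 17]
`index` takes the values: -1 → 1

Answer: 1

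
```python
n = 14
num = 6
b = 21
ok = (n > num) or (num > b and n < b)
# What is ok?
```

Trace:
`n = 14` → n = 14
`num = 6` → num = 6
`b = 21` → b = 21
`ok = (n > num) or (num > b and n < b)` → ok = True
So ok = True

Answer: True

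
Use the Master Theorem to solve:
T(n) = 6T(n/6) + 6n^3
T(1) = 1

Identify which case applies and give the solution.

a=6, b=6, f(n)=6n^3. log_6(6) = 1. Since c=3 > 1 and the regularity condition holds (6(n/6)^3 = (6/6^3)n^3 with 6/6^3 < 1), Case 3 applies: T(n) = Θ(f(n)) = O(n^3).

Answer: O(n^3) - Case 3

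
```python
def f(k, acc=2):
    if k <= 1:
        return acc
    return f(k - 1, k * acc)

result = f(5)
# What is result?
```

Accumulator trace (n, acc): (5, 2) -> (4, 10) -> (3, 40) -> (2, 120) -> (1, 240) -> return 240

Answer: 240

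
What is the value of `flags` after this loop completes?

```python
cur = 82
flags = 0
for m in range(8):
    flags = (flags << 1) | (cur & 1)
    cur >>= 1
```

Reverse lowest 8 bits of 82
`flags` takes the values: 0 → 1 → 2 → 4 → 9 → 18 → 37 → 74

Answer: 74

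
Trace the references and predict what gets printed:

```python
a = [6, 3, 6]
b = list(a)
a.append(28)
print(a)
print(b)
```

Key concept: list() constructor creates copy.
Step by step:
`a = [6, 3, 6]` → a = [6, 3, 6]
`b = list(a)` → b = [6, 3, 6]
`a.append(28)` → a = [6, 3, 6, 28]
`print(a)` → prints [6, 3, 6, 28]
`print(b)` → prints [6, 3, 6]

Answer:
[6, 3, 6, 28]
[6, 3, 6]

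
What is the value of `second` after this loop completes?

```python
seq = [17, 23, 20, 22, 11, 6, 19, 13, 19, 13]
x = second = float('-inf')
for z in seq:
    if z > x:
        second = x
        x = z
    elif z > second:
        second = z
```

Second largest (with repeats) in [17, 23, 20, 22, 11, 6, 19, 13, 19, 13]
`second` takes the values: -inf → 17 → 20 → 22

Answer: 22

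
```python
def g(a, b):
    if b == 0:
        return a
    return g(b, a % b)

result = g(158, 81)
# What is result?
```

g(158, 81) -> g(81, 77) -> g(77, 4) -> g(4, 1) -> g(1, 0) -> 1

Answer: 1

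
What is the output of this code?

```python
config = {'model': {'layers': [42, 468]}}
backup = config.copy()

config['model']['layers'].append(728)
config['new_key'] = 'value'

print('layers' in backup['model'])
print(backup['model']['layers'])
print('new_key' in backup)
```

Key concept: shallow copy gotcha with nested dict.
Step by step:
`config = {'model': {'layers': [42, 468]}}` → config = {'model': {'layers': [42, 468]}}
`backup = config.copy()` → backup = {'model': {'layers': [42, 468]}}
`config['model']['layers'].append(728)` → config = {'model': {'layers': [42, 468, 728]}}; backup = {'model': {'layers': [42, 468, 728]}}
`config['new_key'] = 'value'` → config = {'model': {'layers': [42, 468, 728]}, 'new_key': 'value'}
`print('layers' in backup['model'])` → prints True
`print(backup['model']['layers'])` → prints [42, 468, 728]
`print('new_key' in backup)` → prints False

Answer:
True
[42, 468, 728]
False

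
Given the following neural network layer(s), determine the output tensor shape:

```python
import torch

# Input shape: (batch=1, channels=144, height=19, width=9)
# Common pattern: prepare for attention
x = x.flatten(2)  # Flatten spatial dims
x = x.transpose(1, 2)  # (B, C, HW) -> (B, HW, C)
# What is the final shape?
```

Input: (1, 144, 19, 9) -> after flatten(2): (1, 144, 171) -> Output: (1, 171, 144)

Answer: (1, 171, 144)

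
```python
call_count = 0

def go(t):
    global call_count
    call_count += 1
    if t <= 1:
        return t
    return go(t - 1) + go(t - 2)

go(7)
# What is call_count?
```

Calls(t) = 1 + Calls(t-1) + Calls(t-2); Calls(0)=Calls(1)=1. For t=7 this gives 41.

Answer: 41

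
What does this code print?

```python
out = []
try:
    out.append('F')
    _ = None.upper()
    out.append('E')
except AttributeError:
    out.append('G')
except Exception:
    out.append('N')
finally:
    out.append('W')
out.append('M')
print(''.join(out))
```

Execution trace: 'F' (try body) → 'G' (except AttributeError) → 'W' (finally) → 'M' (after the try/except). Output: FGWM

Answer: FGWM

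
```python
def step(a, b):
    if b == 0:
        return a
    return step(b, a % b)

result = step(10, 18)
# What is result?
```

step(10, 18) -> step(18, 10) -> step(10, 8) -> step(8, 2) -> step(2, 0) -> 2

Answer: 2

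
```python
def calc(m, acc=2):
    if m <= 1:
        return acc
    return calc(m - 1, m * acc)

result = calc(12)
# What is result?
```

Accumulator trace (n, acc): (12, 2) -> (11, 24) -> (10, 264) -> (9, 2640) -> (8, 23760) -> (7, 190080) -> (6, 1330560) -> (5, 7983360) -> (4, 39916800) -> (3, 159667200) -> (2, 479001600) -> (1, 958003200) -> return 958003200

Answer: 958003200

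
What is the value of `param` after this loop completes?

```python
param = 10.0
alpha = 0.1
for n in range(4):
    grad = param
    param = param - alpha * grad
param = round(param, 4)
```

Gradient descent: w = 10.0 * (1 - 0.1)^4
`param` takes the values: 10.0 → 9.0 → 8.1 → 7.29 → 6.561

Answer: 6.561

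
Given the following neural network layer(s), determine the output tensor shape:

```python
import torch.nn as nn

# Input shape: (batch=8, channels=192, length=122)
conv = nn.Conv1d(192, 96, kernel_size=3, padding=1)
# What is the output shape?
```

Input: (8, 192, 122) -> Output: (8, 96, 122)

Answer: (8, 96, 122)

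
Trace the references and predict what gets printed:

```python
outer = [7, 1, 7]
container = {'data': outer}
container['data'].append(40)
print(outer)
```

Key concept: dict holds reference to list.
Step by step:
`outer = [7, 1, 7]` → outer = [7, 1, 7]
`container = {'data': outer}` → container = {'data': [7, 1, 7]}
`container['data'].append(40)` → outer = [7, 1, 7, 40]; container = {'data': [7, 1, 7, 40]}
`print(outer)` → prints [7, 1, 7, 40]

Answer: [7, 1, 7, 40]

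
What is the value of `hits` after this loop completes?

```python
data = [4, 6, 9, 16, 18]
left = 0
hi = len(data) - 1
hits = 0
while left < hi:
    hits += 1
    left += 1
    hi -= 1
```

Iterations until pointers meet (list length 5)
`hits` takes the values: 0 → 1 → 2

Answer: 2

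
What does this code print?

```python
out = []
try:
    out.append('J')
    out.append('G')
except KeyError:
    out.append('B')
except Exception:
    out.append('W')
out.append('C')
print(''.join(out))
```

Execution trace: 'J' (try body) → 'G' (try body, no exception) → 'C' (after the try/except). Output: JGC

Answer: JGC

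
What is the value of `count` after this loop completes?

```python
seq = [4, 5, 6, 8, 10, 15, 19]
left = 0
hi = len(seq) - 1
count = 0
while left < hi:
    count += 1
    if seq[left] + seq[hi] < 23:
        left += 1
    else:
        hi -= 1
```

Steps to find pair summing to 23
`count` takes the values: 0 → 1 → 2 → 3 → 4 → 5 → 6

Answer: 6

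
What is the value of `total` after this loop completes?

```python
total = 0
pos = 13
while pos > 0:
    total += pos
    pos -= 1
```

Sum 13 down to 1
`total` takes the values: 0 → 13 → 25 → 36 → 46 → 55 → 63 → 70 → 76 → 81 → 85 → 88 → 90 → 91

Answer: 91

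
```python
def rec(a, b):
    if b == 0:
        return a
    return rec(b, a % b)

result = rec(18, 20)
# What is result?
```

rec(18, 20) -> rec(20, 18) -> rec(18, 2) -> rec(2, 0) -> 2

Answer: 2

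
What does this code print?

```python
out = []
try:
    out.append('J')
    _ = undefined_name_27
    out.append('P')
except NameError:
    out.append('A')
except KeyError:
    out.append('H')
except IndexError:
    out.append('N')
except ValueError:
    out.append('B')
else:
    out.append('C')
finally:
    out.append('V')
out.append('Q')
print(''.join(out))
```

Execution trace: 'J' (try body) → 'A' (except NameError) → 'V' (finally) → 'Q' (after the try/except). Output: JAVQ

Answer: JAVQ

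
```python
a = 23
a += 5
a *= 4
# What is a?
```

Trace:
`a = 23` → a = 23
`a += 5` → a = 28
`a *= 4` → a = 112
So a = 112

Answer: 112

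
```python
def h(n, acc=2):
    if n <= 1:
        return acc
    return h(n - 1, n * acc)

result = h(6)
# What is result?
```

Accumulator trace (n, acc): (6, 2) -> (5, 12) -> (4, 60) -> (3, 240) -> (2, 720) -> (1, 1440) -> return 1440

Answer: 1440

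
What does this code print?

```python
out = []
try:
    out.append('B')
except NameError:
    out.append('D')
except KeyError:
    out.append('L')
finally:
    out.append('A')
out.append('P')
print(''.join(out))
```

Execution trace: 'B' (try body, no exception) → 'A' (finally) → 'P' (after the try/except). Output: BAP

Answer: BAP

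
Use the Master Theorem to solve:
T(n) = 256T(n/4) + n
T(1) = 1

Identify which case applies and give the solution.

a=256, b=4, f(n)=n. log_4(256) = 4. Since c=1 < 4, Case 1 applies: T(n) = Θ(n^log_b(a)) = O(n^4).

Answer: O(n^4) - Case 1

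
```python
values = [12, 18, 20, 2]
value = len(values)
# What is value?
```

Trace:
`values = [12, 18, 20, 2]` → values = [12, 18, 20, 2]
`value = len(values)` → value = 4
So value = 4

Answer: 4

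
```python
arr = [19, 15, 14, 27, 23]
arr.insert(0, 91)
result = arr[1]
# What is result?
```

Trace:
`arr = [19, 15, 14, 27, 23]` → arr = [19, 15, 14, 27, 23]
`arr.insert(0, 91)` → arr = [91, 19, 15, 14, 27, 23]
`result = arr[1]` → result = 19
So result = 19

Answer: 19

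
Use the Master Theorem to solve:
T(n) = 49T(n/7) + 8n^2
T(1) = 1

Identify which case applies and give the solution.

a=49, b=7, f(n)=8n^2. log_7(49) = 2. Since c=2 = 2, Case 2 applies: T(n) = Θ(n^log_b(a) · log n) = O(n^2 log n).

Answer: O(n^2 log n) - Case 2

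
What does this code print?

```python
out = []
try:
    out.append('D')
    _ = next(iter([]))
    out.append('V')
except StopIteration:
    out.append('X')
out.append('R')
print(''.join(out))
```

Execution trace: 'D' (try body) → 'X' (except StopIteration) → 'R' (after the try/except). Output: DXR

Answer: DXR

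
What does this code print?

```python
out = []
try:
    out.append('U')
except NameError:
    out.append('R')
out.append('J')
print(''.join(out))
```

Execution trace: 'U' (try body, no exception) → 'J' (after the try/except). Output: UJ

Answer: UJ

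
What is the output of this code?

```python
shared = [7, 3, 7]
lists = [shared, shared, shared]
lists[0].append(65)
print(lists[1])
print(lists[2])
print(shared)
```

Key concept: list of same reference.
Step by step:
`shared = [7, 3, 7]` → shared = [7, 3, 7]
`lists = [shared, shared, shared]` → lists = [[7, 3, 7], [7, 3, 7], [7, 3, 7]]
`lists[0].append(65)` → shared = [7, 3, 7, 65]; lists = [[7, 3, 7, 65], [7, 3, 7, 65], [7, 3, 7, 65]]
`print(lists[1])` → prints [7, 3, 7, 65]
`print(lists[2])` → prints [7, 3, 7, 65]
`print(shared)` → prints [7, 3, 7, 65]

Answer:
[7, 3, 7, 65]
[7, 3, 7, 65]
[7, 3, 7, 65]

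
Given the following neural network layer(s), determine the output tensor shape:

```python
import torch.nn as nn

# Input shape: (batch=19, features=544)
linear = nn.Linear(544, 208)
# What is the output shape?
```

Input: (19, 544) -> Output: (19, 208)

Answer: (19, 208)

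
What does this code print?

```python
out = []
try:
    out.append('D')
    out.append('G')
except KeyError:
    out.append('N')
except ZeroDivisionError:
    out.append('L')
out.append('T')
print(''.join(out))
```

Execution trace: 'D' (try body) → 'G' (try body, no exception) → 'T' (after the try/except). Output: DGT

Answer: DGT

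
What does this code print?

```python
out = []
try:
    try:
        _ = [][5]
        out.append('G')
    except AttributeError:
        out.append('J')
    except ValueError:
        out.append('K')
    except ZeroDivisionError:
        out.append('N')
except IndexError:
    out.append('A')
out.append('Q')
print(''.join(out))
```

Execution trace: 'A' (outer except IndexError) → 'Q' (after the try/except). Output: AQ

Answer: AQ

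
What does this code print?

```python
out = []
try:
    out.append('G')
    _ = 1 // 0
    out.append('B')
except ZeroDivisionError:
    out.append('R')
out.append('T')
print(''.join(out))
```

Execution trace: 'G' (try body) → 'R' (except ZeroDivisionError) → 'T' (after the try/except). Output: GRT

Answer: GRT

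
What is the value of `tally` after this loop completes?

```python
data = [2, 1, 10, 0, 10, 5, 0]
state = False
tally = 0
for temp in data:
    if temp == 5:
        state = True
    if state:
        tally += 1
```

Count elements after first 5 in [2, 1, 10, 0, 10, 5, 0]
`tally` takes the values: 0 → 1 → 2

Answer: 2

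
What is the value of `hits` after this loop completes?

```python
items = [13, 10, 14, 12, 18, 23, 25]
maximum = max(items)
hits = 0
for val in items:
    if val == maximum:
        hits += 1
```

Count of max value 25 in [13, 10, 14, 12, 18, 23, 25]
`hits` takes the values: 0 → 1

Answer: 1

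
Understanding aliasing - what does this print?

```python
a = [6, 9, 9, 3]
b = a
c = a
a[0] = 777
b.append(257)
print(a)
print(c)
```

Key concept: multiple aliases.
Step by step:
`a = [6, 9, 9, 3]` → a = [6, 9, 9, 3]
`b = a` → b = [6, 9, 9, 3] (same object as a)
`c = a` → c = [6, 9, 9, 3] (same object as a, b)
`a[0] = 777` → a = [777, 9, 9, 3] (same object as b, c); b = [777, 9, 9, 3] (same object as a, c); c = [777, 9, 9, 3] (same object as a, b)
`b.append(257)` → a = [777, 9, 9, 3, 257] (same object as b, c); b = [777, 9, 9, 3, 257] (same object as a, c); c = [777, 9, 9, 3, 257] (same object as a, b)
`print(a)` → prints [777, 9, 9, 3, 257]
`print(c)` → prints [777, 9, 9, 3, 257]

Answer:
[777, 9, 9, 3, 257]
[777, 9, 9, 3, 257]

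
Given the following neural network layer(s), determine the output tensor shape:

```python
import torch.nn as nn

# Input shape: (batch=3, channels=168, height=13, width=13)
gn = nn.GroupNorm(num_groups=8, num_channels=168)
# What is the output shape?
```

Input: (3, 168, 13, 13) -> Output: (3, 168, 13, 13)

Answer: (3, 168, 13, 13)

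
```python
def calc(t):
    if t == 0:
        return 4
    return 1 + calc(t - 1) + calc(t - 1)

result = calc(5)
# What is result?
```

calc(t) = 1 + 2·calc(t-1), calc(0)=4. Closed form: (4+1)·2^5 - 1 = 159.

Answer: 159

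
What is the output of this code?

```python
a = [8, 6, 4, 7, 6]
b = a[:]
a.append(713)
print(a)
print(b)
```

Key concept: slice [:] creates copy.
Step by step:
`a = [8, 6, 4, 7, 6]` → a = [8, 6, 4, 7, 6]
`b = a[:]` → b = [8, 6, 4, 7, 6]
`a.append(713)` → a = [8, 6, 4, 7, 6, 713]
`print(a)` → prints [8, 6, 4, 7, 6, 713]
`print(b)` → prints [8, 6, 4, 7, 6]

Answer:
[8, 6, 4, 7, 6, 713]
[8, 6, 4, 7, 6]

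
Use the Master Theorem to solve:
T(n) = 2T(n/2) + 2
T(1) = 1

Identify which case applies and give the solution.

a=2, b=2, f(n)=2. log_2(2) = 1. Since c=0 < 1, Case 1 applies: T(n) = Θ(n^log_b(a)) = O(n).

Answer: O(n) - Case 1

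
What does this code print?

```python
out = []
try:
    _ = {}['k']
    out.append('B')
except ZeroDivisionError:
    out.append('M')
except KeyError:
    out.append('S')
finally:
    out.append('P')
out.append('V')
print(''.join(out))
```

Execution trace: 'S' (except KeyError) → 'P' (finally) → 'V' (after the try/except). Output: SPV

Answer: SPV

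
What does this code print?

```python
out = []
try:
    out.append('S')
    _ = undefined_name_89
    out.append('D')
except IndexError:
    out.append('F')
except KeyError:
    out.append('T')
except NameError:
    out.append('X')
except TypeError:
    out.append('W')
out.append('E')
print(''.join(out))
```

Execution trace: 'S' (try body) → 'X' (except NameError) → 'E' (after the try/except). Output: SXE

Answer: SXE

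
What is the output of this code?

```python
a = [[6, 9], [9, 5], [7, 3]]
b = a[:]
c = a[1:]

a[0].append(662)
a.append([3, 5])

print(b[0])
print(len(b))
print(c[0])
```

Key concept: slice with nested mutation.
Step by step:
`a = [[6, 9], [9, 5], [7, 3]]` → a = [[6, 9], [9, 5], [7, 3]]
`b = a[:]` → b = [[6, 9], [9, 5], [7, 3]]
`c = a[1:]` → c = [[9, 5], [7, 3]]
`a[0].append(662)` → a = [[6, 9, 662], [9, 5], [7, 3]]; b = [[6, 9, 662], [9, 5], [7, 3]]
`a.append([3, 5])` → a = [[6, 9, 662], [9, 5], [7, 3], [3, 5]]
`print(b[0])` → prints [6, 9, 662]
`print(len(b))` → prints 3
`print(c[0])` → prints [9, 5]

Answer:
[6, 9, 662]
3
[9, 5]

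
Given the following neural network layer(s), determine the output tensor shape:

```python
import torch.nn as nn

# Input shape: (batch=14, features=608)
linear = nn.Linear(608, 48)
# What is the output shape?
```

Input: (14, 608) -> Output: (14, 48)

Answer: (14, 48)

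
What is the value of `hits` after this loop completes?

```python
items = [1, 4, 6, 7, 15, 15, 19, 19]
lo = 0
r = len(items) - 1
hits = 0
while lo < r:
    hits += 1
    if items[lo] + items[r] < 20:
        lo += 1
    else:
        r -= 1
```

Steps to find pair summing to 20
`hits` takes the values: 0 → 1 → 2 → 3 → 4 → 5 → 6 → 7

Answer: 7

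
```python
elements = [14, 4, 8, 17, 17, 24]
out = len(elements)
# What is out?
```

Trace:
`elements = [14, 4, 8, 17, 17, 24]` → elements = [14, 4, 8, 17, 17, 24]
`out = len(elements)` → out = 6
So out = 6

Answer: 6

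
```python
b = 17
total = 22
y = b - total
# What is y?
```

Trace:
`b = 17` → b = 17
`total = 22` → total = 22
`y = b - total` → y = -5
So y = -5

Answer: -5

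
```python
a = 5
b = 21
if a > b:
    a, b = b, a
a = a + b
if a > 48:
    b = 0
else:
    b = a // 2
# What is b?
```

Trace:
`a = 5` → a = 5
`b = 21` → b = 21
`if a > b: ...` → a > b is False → no variable changes
`a = a + b` → a = 26
`if a > 48: ...` → a > 48 is False, take else branch → b = 13
So b = 13

Answer: 13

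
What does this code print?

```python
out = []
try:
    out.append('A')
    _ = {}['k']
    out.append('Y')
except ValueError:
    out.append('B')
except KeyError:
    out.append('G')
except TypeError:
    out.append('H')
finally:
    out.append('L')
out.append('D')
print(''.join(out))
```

Execution trace: 'A' (try body) → 'G' (except KeyError) → 'L' (finally) → 'D' (after the try/except). Output: AGLD

Answer: AGLD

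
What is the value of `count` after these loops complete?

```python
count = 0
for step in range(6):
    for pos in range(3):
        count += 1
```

6 * 3 = 18
`count` takes the values: 0 → 1 → 2 → 3 → 4 → 5 → 6 → 7 → 8 → 9 → 10 → 11 → 12 → 13 → 14 → 15 → 16 → 17 → 18

Answer: 18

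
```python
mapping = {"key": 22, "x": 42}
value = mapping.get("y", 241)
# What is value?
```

Trace:
`mapping = {"key": 22, "x": 42}` → mapping = {'key': 22, 'x': 42}
`value = mapping.get("y", 241)` → value = 241
So value = 241

Answer: 241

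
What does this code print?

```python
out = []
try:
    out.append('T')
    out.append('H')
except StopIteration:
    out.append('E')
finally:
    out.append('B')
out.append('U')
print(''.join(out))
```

Execution trace: 'T' (try body) → 'H' (try body, no exception) → 'B' (finally) → 'U' (after the try/except). Output: THBU

Answer: THBU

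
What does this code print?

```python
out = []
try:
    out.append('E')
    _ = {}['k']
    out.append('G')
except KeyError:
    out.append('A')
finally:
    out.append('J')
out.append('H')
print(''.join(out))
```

Execution trace: 'E' (try body) → 'A' (except KeyError) → 'J' (finally) → 'H' (after the try/except). Output: EAJH

Answer: EAJH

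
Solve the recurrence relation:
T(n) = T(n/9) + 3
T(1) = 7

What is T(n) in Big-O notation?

Each step divides n by 9 and adds 3. After log_9(n) steps we reach T(1)=7. So T(n) = 3·log_9(n) + 7 = O(log n).

Answer: O(log n)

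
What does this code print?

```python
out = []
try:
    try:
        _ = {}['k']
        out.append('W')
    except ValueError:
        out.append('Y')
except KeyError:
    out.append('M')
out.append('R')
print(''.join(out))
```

Execution trace: 'M' (outer except KeyError) → 'R' (after the try/except). Output: MR

Answer: MR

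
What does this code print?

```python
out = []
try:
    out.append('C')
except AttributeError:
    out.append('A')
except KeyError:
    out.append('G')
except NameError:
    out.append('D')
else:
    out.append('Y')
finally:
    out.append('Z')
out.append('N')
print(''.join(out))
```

Execution trace: 'C' (try body, no exception) → 'Y' (else) → 'Z' (finally) → 'N' (after the try/except). Output: CYZN

Answer: CYZN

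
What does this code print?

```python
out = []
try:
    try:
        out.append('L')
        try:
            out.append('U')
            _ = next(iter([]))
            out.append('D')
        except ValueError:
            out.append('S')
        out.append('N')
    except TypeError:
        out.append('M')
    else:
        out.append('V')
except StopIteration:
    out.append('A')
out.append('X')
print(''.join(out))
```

Execution trace: 'L' (try body) → 'U' (inner try body) → 'A' (outer except StopIteration) → 'X' (after the try/except). Output: LUAX

Answer: LUAX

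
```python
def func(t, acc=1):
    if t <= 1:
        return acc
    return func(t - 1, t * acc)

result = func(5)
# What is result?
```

Accumulator trace (n, acc): (5, 1) -> (4, 5) -> (3, 20) -> (2, 60) -> (1, 120) -> return 120

Answer: 120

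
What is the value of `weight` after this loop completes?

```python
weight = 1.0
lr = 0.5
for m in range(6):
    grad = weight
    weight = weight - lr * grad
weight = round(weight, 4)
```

Gradient descent: w = 1.0 * (1 - 0.5)^6
`weight` takes the values: 1.0 → 0.5 → 0.25 → 0.125 → 0.0625 → 0.03125 → 0.015625 → 0.0156

Answer: 0.0156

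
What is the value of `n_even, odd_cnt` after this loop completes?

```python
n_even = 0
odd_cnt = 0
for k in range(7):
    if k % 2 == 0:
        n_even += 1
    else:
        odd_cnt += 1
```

Count evens and odds in range(7)
`n_even, odd_cnt` takes the values: (0, 0) → (1, 0) → (1, 1) → (2, 1) → (2, 2) → (3, 2) → (3, 3) → (4, 3)

Answer: 4, 3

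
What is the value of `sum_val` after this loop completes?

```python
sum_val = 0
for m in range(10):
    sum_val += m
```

Sum of 0 to 9 = 45
`sum_val` takes the values: 0 → 1 → 3 → 6 → 10 → 15 → 21 → 28 → 36 → 45

Answer: 45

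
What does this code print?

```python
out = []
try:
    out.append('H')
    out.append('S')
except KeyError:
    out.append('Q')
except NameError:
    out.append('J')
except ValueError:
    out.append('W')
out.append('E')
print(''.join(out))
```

Execution trace: 'H' (try body) → 'S' (try body, no exception) → 'E' (after the try/except). Output: HSE

Answer: HSE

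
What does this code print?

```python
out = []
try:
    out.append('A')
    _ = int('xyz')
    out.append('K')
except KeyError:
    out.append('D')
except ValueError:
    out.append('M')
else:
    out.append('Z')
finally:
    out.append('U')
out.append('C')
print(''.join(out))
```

Execution trace: 'A' (try body) → 'M' (except ValueError) → 'U' (finally) → 'C' (after the try/except). Output: AMUC

Answer: AMUC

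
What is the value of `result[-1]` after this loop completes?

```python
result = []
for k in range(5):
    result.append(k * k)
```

Last element of squares 0 to 4
`result` takes the values: [] → [0] → [0, 1] → [0, 1, 4] → [0, 1, 4, 9] → [0, 1, 4, 9, 16]
So `result[-1]` = 16

Answer: 16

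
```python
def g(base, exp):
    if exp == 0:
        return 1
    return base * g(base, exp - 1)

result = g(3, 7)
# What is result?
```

g(3, 7) = 3 * 3 * 3 * 3 * 3 * 3 * 3 = 2187

Answer: 2187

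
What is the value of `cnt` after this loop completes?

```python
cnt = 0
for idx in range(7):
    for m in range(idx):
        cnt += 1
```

Triangle number: 0+1+2+...+6
`cnt` takes the values: 0 → 1 → 2 → 3 → 4 → 5 → 6 → 7 → 8 → 9 → 10 → 11 → 12 → 13 → 14 → 15 → 16 → 17 → 18 → 19 → 20 → 21

Answer: 21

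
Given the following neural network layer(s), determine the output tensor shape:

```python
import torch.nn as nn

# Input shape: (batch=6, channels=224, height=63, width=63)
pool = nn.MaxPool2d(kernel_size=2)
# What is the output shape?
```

Input: (6, 224, 63, 63) -> Output: (6, 224, 31, 31)

Answer: (6, 224, 31, 31)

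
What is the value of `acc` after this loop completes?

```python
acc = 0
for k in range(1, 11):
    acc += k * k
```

Sum of squares 1² to 10² = 385
`acc` takes the values: 0 → 1 → 5 → 14 → 30 → 55 → 91 → 140 → 204 → 285 → 385

Answer: 385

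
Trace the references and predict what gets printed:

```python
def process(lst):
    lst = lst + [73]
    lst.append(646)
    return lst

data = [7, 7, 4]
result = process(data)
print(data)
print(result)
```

Key concept: rebinding parameter vs mutation.
Step by step:
`data = [7, 7, 4]` → data = [7, 7, 4]
`result = process(data)` → result = [7, 7, 4, 73, 646]
`print(data)` → prints [7, 7, 4]
`print(result)` → prints [7, 7, 4, 73, 646]

Answer:
[7, 7, 4]
[7, 7, 4, 73, 646]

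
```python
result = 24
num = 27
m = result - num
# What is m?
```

Trace:
`result = 24` → result = 24
`num = 27` → num = 27
`m = result - num` → m = -3
So m = -3

Answer: -3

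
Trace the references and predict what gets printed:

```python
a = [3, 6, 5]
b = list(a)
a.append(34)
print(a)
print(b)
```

Key concept: list() constructor creates copy.
Step by step:
`a = [3, 6, 5]` → a = [3, 6, 5]
`b = list(a)` → b = [3, 6, 5]
`a.append(34)` → a = [3, 6, 5, 34]
`print(a)` → prints [3, 6, 5, 34]
`print(b)` → prints [3, 6, 5]

Answer:
[3, 6, 5, 34]
[3, 6, 5]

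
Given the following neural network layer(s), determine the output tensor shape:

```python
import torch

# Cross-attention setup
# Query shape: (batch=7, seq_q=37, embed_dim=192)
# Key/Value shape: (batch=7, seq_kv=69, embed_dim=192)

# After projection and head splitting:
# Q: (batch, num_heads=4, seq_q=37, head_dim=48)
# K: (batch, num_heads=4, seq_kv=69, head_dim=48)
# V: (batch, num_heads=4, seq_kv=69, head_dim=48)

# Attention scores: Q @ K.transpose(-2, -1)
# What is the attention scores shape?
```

Input: (7, 37, 192) -> Output: (7, 4, 37, 69)

Answer: (7, 4, 37, 69)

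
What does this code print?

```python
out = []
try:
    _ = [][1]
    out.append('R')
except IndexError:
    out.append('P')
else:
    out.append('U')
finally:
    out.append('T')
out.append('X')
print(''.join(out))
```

Execution trace: 'P' (except IndexError) → 'T' (finally) → 'X' (after the try/except). Output: PTX

Answer: PTX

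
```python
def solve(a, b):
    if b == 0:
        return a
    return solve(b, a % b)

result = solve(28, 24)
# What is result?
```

solve(28, 24) -> solve(24, 4) -> solve(4, 0) -> 4

Answer: 4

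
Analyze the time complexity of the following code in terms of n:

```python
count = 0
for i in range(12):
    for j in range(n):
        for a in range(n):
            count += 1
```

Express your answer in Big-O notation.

Each loop level contributes: 1 × n × n. Multiplying the contributions gives O(n^2).

Answer: O(n^2)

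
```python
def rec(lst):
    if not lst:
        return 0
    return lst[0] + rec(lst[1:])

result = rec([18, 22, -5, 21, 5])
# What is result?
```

18 + 22 + (-5) + 21 + 5 + 0 = 61

Answer: 61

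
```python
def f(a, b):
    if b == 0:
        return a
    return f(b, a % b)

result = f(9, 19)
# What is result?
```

f(9, 19) -> f(19, 9) -> f(9, 1) -> f(1, 0) -> 1

Answer: 1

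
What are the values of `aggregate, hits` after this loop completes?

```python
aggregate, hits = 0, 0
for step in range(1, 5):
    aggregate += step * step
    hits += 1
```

Sum of squares and count
`aggregate, hits` takes the values: (0, 0) → (1, 0) → (1, 1) → (5, 1) → (5, 2) → (14, 2) → (14, 3) → (30, 3) → (30, 4)

Answer: 30, 4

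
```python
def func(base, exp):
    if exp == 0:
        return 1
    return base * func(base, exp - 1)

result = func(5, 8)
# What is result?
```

func(5, 8) = 5 * 5 * 5 * 5 * 5 * 5 * 5 * 5 = 390625

Answer: 390625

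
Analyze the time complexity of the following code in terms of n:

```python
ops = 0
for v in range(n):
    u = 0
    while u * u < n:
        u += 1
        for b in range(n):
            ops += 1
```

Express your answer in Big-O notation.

Each loop level contributes: n × √n × n. Multiplying the contributions gives O(n^2√n).

Answer: O(n^2√n)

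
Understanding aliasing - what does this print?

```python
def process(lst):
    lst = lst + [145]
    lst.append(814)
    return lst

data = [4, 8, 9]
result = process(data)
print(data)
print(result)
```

Key concept: rebinding parameter vs mutation.
Step by step:
`data = [4, 8, 9]` → data = [4, 8, 9]
`result = process(data)` → result = [4, 8, 9, 145, 814]
`print(data)` → prints [4, 8, 9]
`print(result)` → prints [4, 8, 9, 145, 814]

Answer:
[4, 8, 9]
[4, 8, 9, 145, 814]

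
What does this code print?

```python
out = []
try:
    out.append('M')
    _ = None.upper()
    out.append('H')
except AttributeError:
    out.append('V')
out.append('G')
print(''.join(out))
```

Execution trace: 'M' (try body) → 'V' (except AttributeError) → 'G' (after the try/except). Output: MVG

Answer: MVG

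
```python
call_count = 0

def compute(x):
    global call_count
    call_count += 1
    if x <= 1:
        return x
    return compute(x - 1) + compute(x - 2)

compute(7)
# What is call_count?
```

Calls(x) = 1 + Calls(x-1) + Calls(x-2); Calls(0)=Calls(1)=1. For x=7 this gives 41.

Answer: 41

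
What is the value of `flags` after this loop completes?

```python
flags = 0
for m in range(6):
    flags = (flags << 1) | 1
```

Build 6 consecutive 1-bits: 0b111111
`flags` takes the values: 0 → 1 → 3 → 7 → 15 → 31 → 63

Answer: 63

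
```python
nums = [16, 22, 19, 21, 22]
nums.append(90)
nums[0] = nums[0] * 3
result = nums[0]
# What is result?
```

Trace:
`nums = [16, 22, 19, 21, 22]` → nums = [16, 22, 19, 21, 22]
`nums.append(90)` → nums = [16, 22, 19, 21, 22, 90]
`nums[0] = nums[0] * 3` → nums = [48, 22, 19, 21, 22, 90]
`result = nums[0]` → result = 48
So result = 48

Answer: 48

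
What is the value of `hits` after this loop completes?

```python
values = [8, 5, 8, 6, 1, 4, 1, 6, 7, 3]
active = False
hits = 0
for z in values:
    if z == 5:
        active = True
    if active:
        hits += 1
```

Count elements after first 5 in [8, 5, 8, 6, 1, 4, 1, 6, 7, 3]
`hits` takes the values: 0 → 1 → 2 → 3 → 4 → 5 → 6 → 7 → 8 → 9

Answer: 9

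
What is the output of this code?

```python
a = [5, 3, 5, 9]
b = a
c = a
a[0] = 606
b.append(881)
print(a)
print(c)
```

Key concept: multiple aliases.
Step by step:
`a = [5, 3, 5, 9]` → a = [5, 3, 5, 9]
`b = a` → b = [5, 3, 5, 9] (same object as a)
`c = a` → c = [5, 3, 5, 9] (same object as a, b)
`a[0] = 606` → a = [606, 3, 5, 9] (same object as b, c); b = [606, 3, 5, 9] (same object as a, c); c = [606, 3, 5, 9] (same object as a, b)
`b.append(881)` → a = [606, 3, 5, 9, 881] (same object as b, c); b = [606, 3, 5, 9, 881] (same object as a, c); c = [606, 3, 5, 9, 881] (same object as a, b)
`print(a)` → prints [606, 3, 5, 9, 881]
`print(c)` → prints [606, 3, 5, 9, 881]

Answer:
[606, 3, 5, 9, 881]
[606, 3, 5, 9, 881]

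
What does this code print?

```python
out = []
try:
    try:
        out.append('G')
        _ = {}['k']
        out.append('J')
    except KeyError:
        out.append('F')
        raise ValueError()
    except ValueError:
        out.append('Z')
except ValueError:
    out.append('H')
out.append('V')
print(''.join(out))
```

Execution trace: 'G' (inner try body) → 'F' (inner except KeyError) → 'H' (outer except ValueError) → 'V' (after the try/except). Output: GFHV

Answer: GFHV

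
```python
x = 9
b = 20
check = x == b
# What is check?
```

Trace:
`x = 9` → x = 9
`b = 20` → b = 20
`check = x == b` → check = False
So check = False

Answer: False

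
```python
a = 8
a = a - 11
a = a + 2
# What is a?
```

Trace:
`a = 8` → a = 8
`a = a - 11` → a = -3
`a = a + 2` → a = -1
So a = -1

Answer: -1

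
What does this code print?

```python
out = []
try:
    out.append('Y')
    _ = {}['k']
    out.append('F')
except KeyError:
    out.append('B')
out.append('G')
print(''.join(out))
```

Execution trace: 'Y' (try body) → 'B' (except KeyError) → 'G' (after the try/except). Output: YBG

Answer: YBG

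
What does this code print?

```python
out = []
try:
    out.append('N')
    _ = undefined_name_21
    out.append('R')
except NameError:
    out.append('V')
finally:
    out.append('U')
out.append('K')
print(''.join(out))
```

Execution trace: 'N' (try body) → 'V' (except NameError) → 'U' (finally) → 'K' (after the try/except). Output: NVUK

Answer: NVUK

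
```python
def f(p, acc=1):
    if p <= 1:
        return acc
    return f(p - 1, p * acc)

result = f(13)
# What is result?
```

Accumulator trace (n, acc): (13, 1) -> (12, 13) -> (11, 156) -> (10, 1716) -> (9, 17160) -> (8, 154440) -> (7, 1235520) -> (6, 8648640) -> (5, 51891840) -> (4, 259459200) -> (3, 1037836800) -> (2, 3113510400) -> (1, 6227020800) -> return 6227020800

Answer: 6227020800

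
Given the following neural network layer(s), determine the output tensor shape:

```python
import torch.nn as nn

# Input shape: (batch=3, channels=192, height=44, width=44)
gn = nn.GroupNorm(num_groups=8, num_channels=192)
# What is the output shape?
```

Input: (3, 192, 44, 44) -> Output: (3, 192, 44, 44)

Answer: (3, 192, 44, 44)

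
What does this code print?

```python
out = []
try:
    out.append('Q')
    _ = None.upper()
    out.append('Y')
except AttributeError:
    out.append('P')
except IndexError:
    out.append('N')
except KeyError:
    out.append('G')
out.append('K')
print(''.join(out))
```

Execution trace: 'Q' (try body) → 'P' (except AttributeError) → 'K' (after the try/except). Output: QPK

Answer: QPK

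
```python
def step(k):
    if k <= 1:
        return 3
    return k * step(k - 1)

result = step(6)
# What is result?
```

step(6) = 6 * 5 * 4 * 3 * 2 * 3 = 2160

Answer: 2160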